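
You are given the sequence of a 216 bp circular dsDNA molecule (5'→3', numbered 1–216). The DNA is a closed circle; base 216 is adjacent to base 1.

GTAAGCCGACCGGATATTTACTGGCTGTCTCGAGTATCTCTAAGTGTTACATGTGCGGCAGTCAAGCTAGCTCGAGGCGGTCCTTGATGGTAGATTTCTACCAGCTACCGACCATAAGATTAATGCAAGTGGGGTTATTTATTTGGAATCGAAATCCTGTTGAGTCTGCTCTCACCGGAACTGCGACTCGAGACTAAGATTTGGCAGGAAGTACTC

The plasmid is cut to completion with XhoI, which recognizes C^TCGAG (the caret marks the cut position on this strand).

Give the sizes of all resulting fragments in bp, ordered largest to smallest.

116, 58, 42 bp

XhoI sites (CTCGAG) start at positions 29, 71, 187.
XhoI cuts after the first base of each site, so after positions 29, 71, 187.
Circular molecule, 3 cuts → 3 fragments:
  30–71 → 42 bp
  72–187 → 116 bp
  188–216 then 1–29 → 29 + 29 = 58 bp
Sorted largest to smallest: 116, 58, 42 bp.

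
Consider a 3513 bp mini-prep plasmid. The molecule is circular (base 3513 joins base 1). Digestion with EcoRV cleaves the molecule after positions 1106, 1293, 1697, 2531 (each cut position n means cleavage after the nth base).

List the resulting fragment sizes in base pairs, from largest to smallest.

2088, 834, 404, 187 bp

Circular molecule, 4 cuts → 4 fragments:
  1293 − 1106 = 187 bp
  1697 − 1293 = 404 bp
  2531 − 1697 = 834 bp
  wrap: 3513 − 2531 + 1106 = 2088 bp
Sorted largest to smallest: 2088, 834, 404, 187 bp.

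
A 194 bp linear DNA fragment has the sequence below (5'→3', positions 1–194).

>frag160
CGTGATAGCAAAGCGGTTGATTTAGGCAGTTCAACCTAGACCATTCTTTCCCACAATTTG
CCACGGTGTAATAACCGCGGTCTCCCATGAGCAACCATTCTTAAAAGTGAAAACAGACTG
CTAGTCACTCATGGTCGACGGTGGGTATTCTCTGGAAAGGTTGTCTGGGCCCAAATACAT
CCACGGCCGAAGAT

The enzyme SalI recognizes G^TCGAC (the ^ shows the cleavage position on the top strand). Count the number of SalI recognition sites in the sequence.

GTCGAC occurs starting at position 134.
SalI cuts at 1 site.

1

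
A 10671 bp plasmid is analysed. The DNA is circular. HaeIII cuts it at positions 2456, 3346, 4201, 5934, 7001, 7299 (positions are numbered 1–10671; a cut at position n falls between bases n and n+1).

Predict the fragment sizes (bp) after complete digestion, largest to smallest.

5828, 1733, 1067, 890, 855, 298 bp

Circular molecule, 6 cuts → 6 fragments:
  3346 − 2456 = 890 bp
  4201 − 3346 = 855 bp
  5934 − 4201 = 1733 bp
  7001 − 5934 = 1067 bp
  7299 − 7001 = 298 bp
  wrap: 10671 − 7299 + 2456 = 5828 bp
Sorted largest to smallest: 5828, 1733, 1067, 890, 855, 298 bp.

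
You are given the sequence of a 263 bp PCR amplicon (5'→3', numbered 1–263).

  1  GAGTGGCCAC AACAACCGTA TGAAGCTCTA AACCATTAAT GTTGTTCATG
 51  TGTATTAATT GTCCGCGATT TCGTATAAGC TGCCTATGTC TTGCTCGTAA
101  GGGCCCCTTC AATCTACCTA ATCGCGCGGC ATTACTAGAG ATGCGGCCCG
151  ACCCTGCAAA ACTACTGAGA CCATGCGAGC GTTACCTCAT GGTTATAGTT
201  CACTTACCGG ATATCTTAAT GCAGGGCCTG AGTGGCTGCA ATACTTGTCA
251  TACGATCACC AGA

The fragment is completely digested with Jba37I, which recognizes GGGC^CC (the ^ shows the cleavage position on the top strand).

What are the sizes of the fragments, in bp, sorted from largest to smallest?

159, 104 bp

The Jba37I site (GGGCCC) starts at position 101.
Jba37I cuts after base 4 of each site, so after position 104.
Linear molecule, 1 cut → 2 fragments:
  1–104 → 104 bp
  105–263 → 159 bp
Sorted largest to smallest: 159, 104 bp.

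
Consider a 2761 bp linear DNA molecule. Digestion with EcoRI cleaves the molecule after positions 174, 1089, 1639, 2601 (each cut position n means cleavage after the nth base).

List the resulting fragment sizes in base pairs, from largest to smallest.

962, 915, 550, 174, 160 bp

Linear molecule, 4 cuts → 5 fragments:
  174 − 0 = 174 bp
  1089 − 174 = 915 bp
  1639 − 1089 = 550 bp
  2601 − 1639 = 962 bp
  2761 − 2601 = 160 bp
Sorted largest to smallest: 962, 915, 550, 174, 160 bp.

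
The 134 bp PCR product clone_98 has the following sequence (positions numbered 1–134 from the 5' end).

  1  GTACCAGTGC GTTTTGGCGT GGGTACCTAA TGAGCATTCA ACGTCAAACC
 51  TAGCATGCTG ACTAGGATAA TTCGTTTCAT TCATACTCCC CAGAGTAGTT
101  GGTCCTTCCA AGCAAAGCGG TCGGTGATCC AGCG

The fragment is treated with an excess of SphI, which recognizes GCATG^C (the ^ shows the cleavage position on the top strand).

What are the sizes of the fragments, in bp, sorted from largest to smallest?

77, 57 bp

The SphI site (GCATGC) starts at position 53.
SphI cuts after base 5 of each site (before the last base), so after position 57.
Linear molecule, 1 cut → 2 fragments:
  1–57 → 57 bp
  58–134 → 77 bp
Sorted largest to smallest: 77, 57 bp.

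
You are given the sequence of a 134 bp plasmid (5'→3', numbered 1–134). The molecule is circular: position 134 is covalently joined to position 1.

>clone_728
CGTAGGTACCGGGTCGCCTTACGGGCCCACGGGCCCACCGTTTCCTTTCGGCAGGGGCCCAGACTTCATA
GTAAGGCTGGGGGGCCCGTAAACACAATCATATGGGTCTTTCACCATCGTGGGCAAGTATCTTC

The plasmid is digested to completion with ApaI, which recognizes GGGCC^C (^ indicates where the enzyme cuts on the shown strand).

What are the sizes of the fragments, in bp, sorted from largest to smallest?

75, 27, 24, 8 bp

ApaI sites (GGGCCC) start at positions 23, 31, 55, 82.
ApaI cuts after base 5 of each site (before the last base), so after positions 27, 35, 59, 86.
Circular molecule, 4 cuts → 4 fragments:
  28–35 → 8 bp
  36–59 → 24 bp
  60–86 → 27 bp
  87–134 then 1–27 → 48 + 27 = 75 bp
Sorted largest to smallest: 75, 27, 24, 8 bp.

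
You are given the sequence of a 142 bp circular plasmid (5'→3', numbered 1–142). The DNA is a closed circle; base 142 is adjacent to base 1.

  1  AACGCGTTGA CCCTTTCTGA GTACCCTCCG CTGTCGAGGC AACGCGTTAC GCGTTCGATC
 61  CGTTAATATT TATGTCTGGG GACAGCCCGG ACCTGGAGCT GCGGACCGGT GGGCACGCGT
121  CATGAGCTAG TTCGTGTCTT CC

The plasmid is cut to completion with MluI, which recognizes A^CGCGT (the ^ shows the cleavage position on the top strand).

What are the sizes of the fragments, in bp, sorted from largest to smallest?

MluI sites (ACGCGT) start at positions 2, 42, 49, 115.
MluI cuts after the first base of each site, so after positions 2, 42, 49, 115.
Circular molecule, 4 cuts → 4 fragments:
  3–42 → 40 bp
  43–49 → 7 bp
  50–115 → 66 bp
  116–142 then 1–2 → 27 + 2 = 29 bp
Sorted largest to smallest: 66, 40, 29, 7 bp.

66, 40, 29, 7 bp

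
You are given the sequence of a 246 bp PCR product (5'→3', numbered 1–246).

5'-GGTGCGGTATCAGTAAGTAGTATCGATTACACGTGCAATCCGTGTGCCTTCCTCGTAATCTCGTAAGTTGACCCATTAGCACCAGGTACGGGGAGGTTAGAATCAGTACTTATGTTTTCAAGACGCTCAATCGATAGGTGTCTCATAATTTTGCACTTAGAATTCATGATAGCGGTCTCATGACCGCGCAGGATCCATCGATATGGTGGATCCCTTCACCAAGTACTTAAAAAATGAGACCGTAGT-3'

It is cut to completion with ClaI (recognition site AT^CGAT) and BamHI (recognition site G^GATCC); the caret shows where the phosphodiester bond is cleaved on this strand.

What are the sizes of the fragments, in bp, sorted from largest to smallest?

ClaI sites (ATCGAT) start at positions 22, 130, 197.
ClaI cuts after base 2 of each site, so after positions 23, 131, 198.
BamHI sites (GGATCC) start at positions 191, 208.
BamHI cuts after the first base of each site, so after positions 191, 208.
Combined cut positions: 23, 131, 191, 198, 208.
Linear molecule, 5 cuts → 6 fragments:
  1–23 → 23 bp
  24–131 → 108 bp
  132–191 → 60 bp
  192–198 → 7 bp
  199–208 → 10 bp
  209–246 → 38 bp
Sorted largest to smallest: 108, 60, 38, 23, 10, 7 bp.

108, 60, 38, 23, 10, 7 bp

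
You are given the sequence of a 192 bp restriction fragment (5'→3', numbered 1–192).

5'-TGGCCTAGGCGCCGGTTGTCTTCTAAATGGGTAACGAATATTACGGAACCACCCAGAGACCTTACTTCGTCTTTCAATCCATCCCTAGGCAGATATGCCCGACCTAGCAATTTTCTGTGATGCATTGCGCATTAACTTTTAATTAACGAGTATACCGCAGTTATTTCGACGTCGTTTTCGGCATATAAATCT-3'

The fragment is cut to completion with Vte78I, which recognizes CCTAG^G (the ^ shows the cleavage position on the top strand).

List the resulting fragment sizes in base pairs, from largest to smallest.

Vte78I sites (CCTAGG) start at positions 4, 84.
Vte78I cuts after base 5 of each site (before the last base), so after positions 8, 88.
Linear molecule, 2 cuts → 3 fragments:
  1–8 → 8 bp
  9–88 → 80 bp
  89–192 → 104 bp
Sorted largest to smallest: 104, 80, 8 bp.

104, 80, 8 bp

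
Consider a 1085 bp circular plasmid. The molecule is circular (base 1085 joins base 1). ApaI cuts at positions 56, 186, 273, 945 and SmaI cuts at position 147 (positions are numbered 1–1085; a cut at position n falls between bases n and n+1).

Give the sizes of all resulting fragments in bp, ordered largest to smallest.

672, 196, 91, 87, 39 bp

Combined cut positions (sorted): 56, 147, 186, 273, 945.
Circular molecule, 5 cuts → 5 fragments:
  147 − 56 = 91 bp
  186 − 147 = 39 bp
  273 − 186 = 87 bp
  945 − 273 = 672 bp
  wrap: 1085 − 945 + 56 = 196 bp
Sorted largest to smallest: 672, 196, 91, 87, 39 bp.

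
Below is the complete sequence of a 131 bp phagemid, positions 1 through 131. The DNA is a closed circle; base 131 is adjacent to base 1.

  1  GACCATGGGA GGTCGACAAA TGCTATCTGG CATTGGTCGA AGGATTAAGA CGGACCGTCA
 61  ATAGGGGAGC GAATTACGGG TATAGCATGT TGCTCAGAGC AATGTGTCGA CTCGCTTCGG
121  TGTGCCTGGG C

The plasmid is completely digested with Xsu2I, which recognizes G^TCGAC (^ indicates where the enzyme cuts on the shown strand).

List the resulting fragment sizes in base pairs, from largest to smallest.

Xsu2I sites (GTCGAC) start at positions 12, 106.
Xsu2I cuts after the first base of each site, so after positions 12, 106.
Circular molecule, 2 cuts → 2 fragments:
  13–106 → 94 bp
  107–131 then 1–12 → 25 + 12 = 37 bp
Sorted largest to smallest: 94, 37 bp.

94, 37 bp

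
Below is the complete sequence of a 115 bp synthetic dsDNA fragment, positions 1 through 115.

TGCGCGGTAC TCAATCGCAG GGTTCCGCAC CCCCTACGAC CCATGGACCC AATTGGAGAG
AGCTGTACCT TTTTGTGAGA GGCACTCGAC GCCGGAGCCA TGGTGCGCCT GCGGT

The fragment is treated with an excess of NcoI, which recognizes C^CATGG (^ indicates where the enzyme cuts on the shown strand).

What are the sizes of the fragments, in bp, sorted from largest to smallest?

NcoI sites (CCATGG) start at positions 41, 98.
NcoI cuts after the first base of each site, so after positions 41, 98.
Linear molecule, 2 cuts → 3 fragments:
  1–41 → 41 bp
  42–98 → 57 bp
  99–115 → 17 bp
Sorted largest to smallest: 57, 41, 17 bp.

57, 41, 17 bp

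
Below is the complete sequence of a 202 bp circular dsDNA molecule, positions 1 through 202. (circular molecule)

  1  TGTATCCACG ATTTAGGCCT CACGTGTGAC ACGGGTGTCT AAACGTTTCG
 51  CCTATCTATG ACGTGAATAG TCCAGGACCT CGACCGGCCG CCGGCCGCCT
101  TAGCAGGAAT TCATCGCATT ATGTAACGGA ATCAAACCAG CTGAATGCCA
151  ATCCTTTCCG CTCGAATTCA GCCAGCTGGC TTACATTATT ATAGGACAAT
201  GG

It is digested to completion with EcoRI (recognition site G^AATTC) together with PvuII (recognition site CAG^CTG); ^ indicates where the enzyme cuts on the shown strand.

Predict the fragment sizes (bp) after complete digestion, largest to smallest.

134, 33, 24, 11 bp

EcoRI sites (GAATTC) start at positions 107, 164.
EcoRI cuts after the first base of each site, so after positions 107, 164.
PvuII sites (CAGCTG) start at positions 138, 173.
PvuII cuts after base 3 of each site, so after positions 140, 175.
Combined cut positions: 107, 140, 164, 175.
Circular molecule, 4 cuts → 4 fragments:
  108–140 → 33 bp
  141–164 → 24 bp
  165–175 → 11 bp
  176–202 then 1–107 → 27 + 107 = 134 bp
Sorted largest to smallest: 134, 33, 24, 11 bp.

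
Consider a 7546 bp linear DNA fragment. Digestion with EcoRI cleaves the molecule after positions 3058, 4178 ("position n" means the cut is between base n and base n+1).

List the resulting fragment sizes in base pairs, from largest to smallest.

Linear molecule, 2 cuts → 3 fragments:
  3058 − 0 = 3058 bp
  4178 − 3058 = 1120 bp
  7546 − 4178 = 3368 bp
Sorted largest to smallest: 3368, 3058, 1120 bp.

3368, 3058, 1120 bp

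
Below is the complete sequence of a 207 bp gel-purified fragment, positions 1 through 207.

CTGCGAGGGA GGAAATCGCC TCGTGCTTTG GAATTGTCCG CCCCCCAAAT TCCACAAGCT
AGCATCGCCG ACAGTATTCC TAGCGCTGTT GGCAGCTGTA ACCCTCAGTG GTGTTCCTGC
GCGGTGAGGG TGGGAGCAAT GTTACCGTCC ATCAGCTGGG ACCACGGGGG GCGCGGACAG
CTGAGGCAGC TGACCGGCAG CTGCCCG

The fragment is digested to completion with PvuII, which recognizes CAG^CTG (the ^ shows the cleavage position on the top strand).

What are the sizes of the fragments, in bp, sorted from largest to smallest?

95, 60, 25, 11, 9, 7 bp

PvuII sites (CAGCTG) start at positions 93, 153, 178, 187, 198.
PvuII cuts after base 3 of each site, so after positions 95, 155, 180, 189, 200.
Linear molecule, 5 cuts → 6 fragments:
  1–95 → 95 bp
  96–155 → 60 bp
  156–180 → 25 bp
  181–189 → 9 bp
  190–200 → 11 bp
  201–207 → 7 bp
Sorted largest to smallest: 95, 60, 25, 11, 9, 7 bp.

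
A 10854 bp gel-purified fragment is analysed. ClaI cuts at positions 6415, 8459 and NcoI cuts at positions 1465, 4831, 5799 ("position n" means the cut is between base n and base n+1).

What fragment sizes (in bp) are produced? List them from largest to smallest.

3366, 2395, 2044, 1465, 968, 616 bp

Combined cut positions (sorted): 1465, 4831, 5799, 6415, 8459.
Linear molecule, 5 cuts → 6 fragments:
  1465 − 0 = 1465 bp
  4831 − 1465 = 3366 bp
  5799 − 4831 = 968 bp
  6415 − 5799 = 616 bp
  8459 − 6415 = 2044 bp
  10854 − 8459 = 2395 bp
Sorted largest to smallest: 3366, 2395, 2044, 1465, 968, 616 bp.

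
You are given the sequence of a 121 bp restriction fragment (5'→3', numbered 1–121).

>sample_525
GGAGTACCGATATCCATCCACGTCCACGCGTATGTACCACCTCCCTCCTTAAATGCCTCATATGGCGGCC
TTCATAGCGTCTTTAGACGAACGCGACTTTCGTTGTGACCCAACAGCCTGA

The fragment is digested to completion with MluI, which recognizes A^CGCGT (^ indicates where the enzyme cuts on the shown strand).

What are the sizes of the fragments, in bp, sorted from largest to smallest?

95, 26 bp

The MluI site (ACGCGT) starts at position 26.
MluI cuts after the first base of each site, so after position 26.
Linear molecule, 1 cut → 2 fragments:
  1–26 → 26 bp
  27–121 → 95 bp
Sorted largest to smallest: 95, 26 bp.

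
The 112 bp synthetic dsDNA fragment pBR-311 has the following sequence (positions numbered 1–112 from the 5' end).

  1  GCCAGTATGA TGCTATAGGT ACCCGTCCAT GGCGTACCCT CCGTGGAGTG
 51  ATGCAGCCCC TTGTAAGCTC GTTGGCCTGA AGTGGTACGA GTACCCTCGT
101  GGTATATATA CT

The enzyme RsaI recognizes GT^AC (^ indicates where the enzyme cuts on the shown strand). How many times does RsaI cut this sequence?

4

GTAC occurs starting at positions 19, 34, 85, 91.
RsaI cuts at 4 sites.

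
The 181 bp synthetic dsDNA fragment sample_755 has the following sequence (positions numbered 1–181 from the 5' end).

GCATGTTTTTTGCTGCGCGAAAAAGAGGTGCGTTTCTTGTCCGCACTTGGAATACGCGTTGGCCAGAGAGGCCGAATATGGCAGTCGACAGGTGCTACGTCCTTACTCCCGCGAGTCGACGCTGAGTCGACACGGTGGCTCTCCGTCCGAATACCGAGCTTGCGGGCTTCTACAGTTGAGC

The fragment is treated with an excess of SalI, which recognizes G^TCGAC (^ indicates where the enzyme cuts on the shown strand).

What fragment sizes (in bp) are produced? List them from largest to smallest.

SalI sites (GTCGAC) start at positions 84, 115, 126.
SalI cuts after the first base of each site, so after positions 84, 115, 126.
Linear molecule, 3 cuts → 4 fragments:
  1–84 → 84 bp
  85–115 → 31 bp
  116–126 → 11 bp
  127–181 → 55 bp
Sorted largest to smallest: 84, 55, 31, 11 bp.

84, 55, 31, 11 bp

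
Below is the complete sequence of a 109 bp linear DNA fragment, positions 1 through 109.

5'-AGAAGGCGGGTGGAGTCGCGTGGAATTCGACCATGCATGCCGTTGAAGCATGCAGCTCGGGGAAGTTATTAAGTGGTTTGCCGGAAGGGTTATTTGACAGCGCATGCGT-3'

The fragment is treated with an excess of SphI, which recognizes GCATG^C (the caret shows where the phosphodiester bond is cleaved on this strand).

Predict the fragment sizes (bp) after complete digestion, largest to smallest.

SphI sites (GCATGC) start at positions 35, 48, 102.
SphI cuts after base 5 of each site (before the last base), so after positions 39, 52, 106.
Linear molecule, 3 cuts → 4 fragments:
  1–39 → 39 bp
  40–52 → 13 bp
  53–106 → 54 bp
  107–109 → 3 bp
Sorted largest to smallest: 54, 39, 13, 3 bp.

54, 39, 13, 3 bp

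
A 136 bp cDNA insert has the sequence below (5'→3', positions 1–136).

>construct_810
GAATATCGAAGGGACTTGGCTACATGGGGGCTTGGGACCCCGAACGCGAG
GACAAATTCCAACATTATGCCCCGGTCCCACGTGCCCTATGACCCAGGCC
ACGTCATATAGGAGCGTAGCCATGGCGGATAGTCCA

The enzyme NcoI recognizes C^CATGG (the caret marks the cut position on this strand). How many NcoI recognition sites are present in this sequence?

CCATGG occurs starting at position 120.
NcoI cuts at 1 site.

1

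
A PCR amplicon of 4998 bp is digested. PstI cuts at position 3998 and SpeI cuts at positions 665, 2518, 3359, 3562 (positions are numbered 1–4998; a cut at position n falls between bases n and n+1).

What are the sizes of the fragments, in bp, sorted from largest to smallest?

Combined cut positions (sorted): 665, 2518, 3359, 3562, 3998.
Linear molecule, 5 cuts → 6 fragments:
  665 − 0 = 665 bp
  2518 − 665 = 1853 bp
  3359 − 2518 = 841 bp
  3562 − 3359 = 203 bp
  3998 − 3562 = 436 bp
  4998 − 3998 = 1000 bp
Sorted largest to smallest: 1853, 1000, 841, 665, 436, 203 bp.

1853, 1000, 841, 665, 436, 203 bp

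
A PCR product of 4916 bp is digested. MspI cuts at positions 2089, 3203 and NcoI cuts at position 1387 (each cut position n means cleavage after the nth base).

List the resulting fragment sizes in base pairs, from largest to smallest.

1713, 1387, 1114, 702 bp

Combined cut positions (sorted): 1387, 2089, 3203.
Linear molecule, 3 cuts → 4 fragments:
  1387 − 0 = 1387 bp
  2089 − 1387 = 702 bp
  3203 − 2089 = 1114 bp
  4916 − 3203 = 1713 bp
Sorted largest to smallest: 1713, 1387, 1114, 702 bp.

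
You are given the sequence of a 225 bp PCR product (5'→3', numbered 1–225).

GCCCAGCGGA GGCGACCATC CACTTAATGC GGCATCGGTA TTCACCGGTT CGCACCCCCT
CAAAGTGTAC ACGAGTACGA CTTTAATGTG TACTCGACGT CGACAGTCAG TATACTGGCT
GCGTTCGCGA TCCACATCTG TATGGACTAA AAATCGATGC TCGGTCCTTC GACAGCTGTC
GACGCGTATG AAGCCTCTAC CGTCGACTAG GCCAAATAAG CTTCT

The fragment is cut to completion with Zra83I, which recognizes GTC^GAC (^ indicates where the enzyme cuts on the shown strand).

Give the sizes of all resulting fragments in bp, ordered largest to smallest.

101, 79, 24, 21 bp

Zra83I sites (GTCGAC) start at positions 99, 178, 202.
Zra83I cuts after base 3 of each site, so after positions 101, 180, 204.
Linear molecule, 3 cuts → 4 fragments:
  1–101 → 101 bp
  102–180 → 79 bp
  181–204 → 24 bp
  205–225 → 21 bp
Sorted largest to smallest: 101, 79, 24, 21 bp.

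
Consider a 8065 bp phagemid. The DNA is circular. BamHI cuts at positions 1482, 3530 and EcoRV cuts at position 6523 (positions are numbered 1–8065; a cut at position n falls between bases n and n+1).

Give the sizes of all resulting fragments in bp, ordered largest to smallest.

3024, 2993, 2048 bp

Combined cut positions (sorted): 1482, 3530, 6523.
Circular molecule, 3 cuts → 3 fragments:
  3530 − 1482 = 2048 bp
  6523 − 3530 = 2993 bp
  wrap: 8065 − 6523 + 1482 = 3024 bp
Sorted largest to smallest: 3024, 2993, 2048 bp.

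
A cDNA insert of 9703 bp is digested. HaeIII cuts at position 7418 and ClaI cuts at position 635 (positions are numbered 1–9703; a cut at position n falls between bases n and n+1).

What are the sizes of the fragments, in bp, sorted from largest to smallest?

Combined cut positions (sorted): 635, 7418.
Linear molecule, 2 cuts → 3 fragments:
  635 − 0 = 635 bp
  7418 − 635 = 6783 bp
  9703 − 7418 = 2285 bp
Sorted largest to smallest: 6783, 2285, 635 bp.

6783, 2285, 635 bp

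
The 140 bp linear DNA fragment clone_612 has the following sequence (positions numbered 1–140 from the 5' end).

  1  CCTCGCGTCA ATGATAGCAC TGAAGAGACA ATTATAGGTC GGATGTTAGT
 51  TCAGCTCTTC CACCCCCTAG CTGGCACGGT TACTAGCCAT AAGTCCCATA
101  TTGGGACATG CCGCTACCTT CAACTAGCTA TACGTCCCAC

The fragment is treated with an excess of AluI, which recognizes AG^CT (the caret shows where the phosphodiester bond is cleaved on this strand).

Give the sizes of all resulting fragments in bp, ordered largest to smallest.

AluI sites (AGCT) start at positions 53, 69, 126.
AluI cuts after base 2 of each site, so after positions 54, 70, 127.
Linear molecule, 3 cuts → 4 fragments:
  1–54 → 54 bp
  55–70 → 16 bp
  71–127 → 57 bp
  128–140 → 13 bp
Sorted largest to smallest: 57, 54, 16, 13 bp.

57, 54, 16, 13 bp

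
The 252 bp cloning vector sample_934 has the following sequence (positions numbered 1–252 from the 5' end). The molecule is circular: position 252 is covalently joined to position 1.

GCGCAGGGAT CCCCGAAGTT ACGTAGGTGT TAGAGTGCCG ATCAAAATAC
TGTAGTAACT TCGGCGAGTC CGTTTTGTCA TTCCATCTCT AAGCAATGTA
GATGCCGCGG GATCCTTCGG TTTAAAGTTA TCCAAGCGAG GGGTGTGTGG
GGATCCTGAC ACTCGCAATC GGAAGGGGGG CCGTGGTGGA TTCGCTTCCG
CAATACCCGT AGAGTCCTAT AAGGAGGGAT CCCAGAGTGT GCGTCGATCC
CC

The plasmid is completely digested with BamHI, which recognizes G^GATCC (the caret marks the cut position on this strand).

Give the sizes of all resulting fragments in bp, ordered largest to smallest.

103, 76, 41, 32 bp

BamHI sites (GGATCC) start at positions 7, 110, 151, 227.
BamHI cuts after the first base of each site, so after positions 7, 110, 151, 227.
Circular molecule, 4 cuts → 4 fragments:
  8–110 → 103 bp
  111–151 → 41 bp
  152–227 → 76 bp
  228–252 then 1–7 → 25 + 7 = 32 bp
Sorted largest to smallest: 103, 76, 41, 32 bp.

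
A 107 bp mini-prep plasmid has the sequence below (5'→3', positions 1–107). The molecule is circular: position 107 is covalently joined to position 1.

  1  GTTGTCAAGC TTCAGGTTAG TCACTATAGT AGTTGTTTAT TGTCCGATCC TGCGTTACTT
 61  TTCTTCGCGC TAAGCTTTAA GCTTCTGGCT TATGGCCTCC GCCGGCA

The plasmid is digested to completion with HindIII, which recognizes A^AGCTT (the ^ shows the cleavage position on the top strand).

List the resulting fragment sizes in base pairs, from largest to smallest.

65, 35, 7 bp

HindIII sites (AAGCTT) start at positions 7, 72, 79.
HindIII cuts after the first base of each site, so after positions 7, 72, 79.
Circular molecule, 3 cuts → 3 fragments:
  8–72 → 65 bp
  73–79 → 7 bp
  80–107 then 1–7 → 28 + 7 = 35 bp
Sorted largest to smallest: 65, 35, 7 bp.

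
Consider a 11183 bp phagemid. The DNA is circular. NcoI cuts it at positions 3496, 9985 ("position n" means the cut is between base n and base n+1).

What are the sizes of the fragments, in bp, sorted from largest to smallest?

6489, 4694 bp

Circular molecule, 2 cuts → 2 fragments:
  9985 − 3496 = 6489 bp
  wrap: 11183 − 9985 + 3496 = 4694 bp
Sorted largest to smallest: 6489, 4694 bp.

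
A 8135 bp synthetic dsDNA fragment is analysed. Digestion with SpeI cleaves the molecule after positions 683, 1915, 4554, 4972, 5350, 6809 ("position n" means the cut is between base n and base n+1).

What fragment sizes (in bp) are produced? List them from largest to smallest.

2639, 1459, 1326, 1232, 683, 418, 378 bp

Linear molecule, 6 cuts → 7 fragments:
  683 − 0 = 683 bp
  1915 − 683 = 1232 bp
  4554 − 1915 = 2639 bp
  4972 − 4554 = 418 bp
  5350 − 4972 = 378 bp
  6809 − 5350 = 1459 bp
  8135 − 6809 = 1326 bp
Sorted largest to smallest: 2639, 1459, 1326, 1232, 683, 418, 378 bp.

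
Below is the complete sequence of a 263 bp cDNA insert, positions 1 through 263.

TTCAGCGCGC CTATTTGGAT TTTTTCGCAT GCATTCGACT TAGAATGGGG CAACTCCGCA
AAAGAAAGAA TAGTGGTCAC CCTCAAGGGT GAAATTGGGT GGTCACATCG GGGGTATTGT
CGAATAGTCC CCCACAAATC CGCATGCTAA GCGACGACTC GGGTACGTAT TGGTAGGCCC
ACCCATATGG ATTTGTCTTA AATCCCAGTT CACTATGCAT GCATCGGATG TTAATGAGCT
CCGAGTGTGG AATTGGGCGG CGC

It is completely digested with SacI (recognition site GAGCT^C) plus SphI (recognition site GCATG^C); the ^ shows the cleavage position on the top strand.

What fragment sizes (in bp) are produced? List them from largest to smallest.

115, 75, 31, 23, 19 bp

The SacI site (GAGCTC) starts at position 236.
SacI cuts after base 5 of each site (before the last base), so after position 240.
SphI sites (GCATGC) start at positions 27, 142, 217.
SphI cuts after base 5 of each site (before the last base), so after positions 31, 146, 221.
Combined cut positions: 31, 146, 221, 240.
Linear molecule, 4 cuts → 5 fragments:
  1–31 → 31 bp
  32–146 → 115 bp
  147–221 → 75 bp
  222–240 → 19 bp
  241–263 → 23 bp
Sorted largest to smallest: 115, 75, 31, 23, 19 bp.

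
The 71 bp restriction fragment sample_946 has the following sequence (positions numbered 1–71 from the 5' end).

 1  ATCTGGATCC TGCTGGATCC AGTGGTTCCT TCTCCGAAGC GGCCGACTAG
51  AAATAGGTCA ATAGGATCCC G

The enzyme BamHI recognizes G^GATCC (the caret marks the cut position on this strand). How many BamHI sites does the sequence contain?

3

GGATCC occurs starting at positions 5, 15, 64.
BamHI cuts at 3 sites.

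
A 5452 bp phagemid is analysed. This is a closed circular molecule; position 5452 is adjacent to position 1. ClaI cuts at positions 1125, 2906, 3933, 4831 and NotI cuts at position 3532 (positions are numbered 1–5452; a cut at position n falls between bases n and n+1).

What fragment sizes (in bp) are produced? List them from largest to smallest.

Combined cut positions (sorted): 1125, 2906, 3532, 3933, 4831.
Circular molecule, 5 cuts → 5 fragments:
  2906 − 1125 = 1781 bp
  3532 − 2906 = 626 bp
  3933 − 3532 = 401 bp
  4831 − 3933 = 898 bp
  wrap: 5452 − 4831 + 1125 = 1746 bp
Sorted largest to smallest: 1781, 1746, 898, 626, 401 bp.

1781, 1746, 898, 626, 401 bp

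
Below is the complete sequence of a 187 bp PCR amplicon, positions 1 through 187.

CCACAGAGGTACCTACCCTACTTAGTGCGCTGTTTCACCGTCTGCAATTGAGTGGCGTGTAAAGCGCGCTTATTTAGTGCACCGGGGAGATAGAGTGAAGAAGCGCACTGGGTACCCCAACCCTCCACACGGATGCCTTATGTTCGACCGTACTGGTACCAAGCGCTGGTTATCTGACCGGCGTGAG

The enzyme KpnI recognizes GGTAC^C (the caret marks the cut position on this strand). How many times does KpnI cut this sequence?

3

GGTACC occurs starting at positions 8, 111, 155.
KpnI cuts at 3 sites.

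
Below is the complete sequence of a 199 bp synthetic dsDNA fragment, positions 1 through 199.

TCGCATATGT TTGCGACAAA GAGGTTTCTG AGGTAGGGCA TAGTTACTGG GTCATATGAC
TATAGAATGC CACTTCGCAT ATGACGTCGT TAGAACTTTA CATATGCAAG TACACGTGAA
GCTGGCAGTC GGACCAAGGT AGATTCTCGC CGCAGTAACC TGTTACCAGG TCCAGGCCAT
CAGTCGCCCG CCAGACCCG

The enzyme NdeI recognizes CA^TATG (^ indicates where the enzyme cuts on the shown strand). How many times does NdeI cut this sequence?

4

CATATG occurs starting at positions 4, 53, 78, 101.
NdeI cuts at 4 sites.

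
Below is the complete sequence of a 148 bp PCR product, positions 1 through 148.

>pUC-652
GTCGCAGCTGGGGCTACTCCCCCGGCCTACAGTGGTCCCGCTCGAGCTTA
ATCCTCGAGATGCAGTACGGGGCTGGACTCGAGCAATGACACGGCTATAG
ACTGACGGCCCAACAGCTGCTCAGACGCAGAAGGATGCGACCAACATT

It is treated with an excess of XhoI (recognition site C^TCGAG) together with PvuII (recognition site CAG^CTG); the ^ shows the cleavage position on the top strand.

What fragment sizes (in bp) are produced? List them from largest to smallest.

XhoI sites (CTCGAG) start at positions 41, 54, 78.
XhoI cuts after the first base of each site, so after positions 41, 54, 78.
PvuII sites (CAGCTG) start at positions 5, 114.
PvuII cuts after base 3 of each site, so after positions 7, 116.
Combined cut positions: 7, 41, 54, 78, 116.
Linear molecule, 5 cuts → 6 fragments:
  1–7 → 7 bp
  8–41 → 34 bp
  42–54 → 13 bp
  55–78 → 24 bp
  79–116 → 38 bp
  117–148 → 32 bp
Sorted largest to smallest: 38, 34, 32, 24, 13, 7 bp.

38, 34, 32, 24, 13, 7 bp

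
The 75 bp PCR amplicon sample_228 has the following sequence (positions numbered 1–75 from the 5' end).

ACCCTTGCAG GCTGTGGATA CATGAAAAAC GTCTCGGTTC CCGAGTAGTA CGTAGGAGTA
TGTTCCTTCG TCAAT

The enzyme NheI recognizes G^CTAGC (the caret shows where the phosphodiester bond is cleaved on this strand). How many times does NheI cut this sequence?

No occurrence of GCTAGC is present in the sequence.
NheI does not cut: 0 sites.

0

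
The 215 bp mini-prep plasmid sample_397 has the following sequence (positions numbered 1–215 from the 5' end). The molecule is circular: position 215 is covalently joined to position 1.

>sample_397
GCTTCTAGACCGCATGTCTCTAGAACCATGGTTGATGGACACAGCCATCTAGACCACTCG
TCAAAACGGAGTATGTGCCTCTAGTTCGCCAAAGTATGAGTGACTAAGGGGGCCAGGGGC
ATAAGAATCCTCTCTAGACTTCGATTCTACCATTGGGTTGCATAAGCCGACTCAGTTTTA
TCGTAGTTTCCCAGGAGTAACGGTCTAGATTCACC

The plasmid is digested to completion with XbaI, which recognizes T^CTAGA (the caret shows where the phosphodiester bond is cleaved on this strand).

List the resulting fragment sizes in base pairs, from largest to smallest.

XbaI sites (TCTAGA) start at positions 4, 19, 48, 133, 204.
XbaI cuts after the first base of each site, so after positions 4, 19, 48, 133, 204.
Circular molecule, 5 cuts → 5 fragments:
  5–19 → 15 bp
  20–48 → 29 bp
  49–133 → 85 bp
  134–204 → 71 bp
  205–215 then 1–4 → 11 + 4 = 15 bp
Sorted largest to smallest: 85, 71, 29, 15, 15 bp.

85, 71, 29, 15, 15 bp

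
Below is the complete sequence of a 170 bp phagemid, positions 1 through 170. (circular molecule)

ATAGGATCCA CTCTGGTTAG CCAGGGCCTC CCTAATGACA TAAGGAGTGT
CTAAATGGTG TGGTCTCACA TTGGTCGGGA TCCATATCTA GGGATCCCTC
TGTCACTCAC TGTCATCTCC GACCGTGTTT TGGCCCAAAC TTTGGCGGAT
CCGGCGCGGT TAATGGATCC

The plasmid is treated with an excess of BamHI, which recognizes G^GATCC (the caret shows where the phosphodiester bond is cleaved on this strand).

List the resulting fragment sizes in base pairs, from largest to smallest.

BamHI sites (GGATCC) start at positions 4, 78, 92, 147, 165.
BamHI cuts after the first base of each site, so after positions 4, 78, 92, 147, 165.
Circular molecule, 5 cuts → 5 fragments:
  5–78 → 74 bp
  79–92 → 14 bp
  93–147 → 55 bp
  148–165 → 18 bp
  166–170 then 1–4 → 5 + 4 = 9 bp
Sorted largest to smallest: 74, 55, 18, 14, 9 bp.

74, 55, 18, 14, 9 bp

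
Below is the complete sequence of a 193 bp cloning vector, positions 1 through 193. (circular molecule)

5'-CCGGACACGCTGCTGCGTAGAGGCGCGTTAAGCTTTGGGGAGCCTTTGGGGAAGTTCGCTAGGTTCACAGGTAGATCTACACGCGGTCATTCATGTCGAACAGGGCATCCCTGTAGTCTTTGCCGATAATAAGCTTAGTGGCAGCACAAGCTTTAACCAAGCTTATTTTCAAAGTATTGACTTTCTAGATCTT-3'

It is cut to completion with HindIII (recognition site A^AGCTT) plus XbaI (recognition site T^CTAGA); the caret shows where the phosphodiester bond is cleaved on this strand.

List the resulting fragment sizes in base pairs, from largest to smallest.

HindIII sites (AAGCTT) start at positions 30, 131, 148, 159.
HindIII cuts after the first base of each site, so after positions 30, 131, 148, 159.
The XbaI site (TCTAGA) starts at position 184.
XbaI cuts after the first base of each site, so after position 184.
Combined cut positions: 30, 131, 148, 159, 184.
Circular molecule, 5 cuts → 5 fragments:
  31–131 → 101 bp
  132–148 → 17 bp
  149–159 → 11 bp
  160–184 → 25 bp
  185–193 then 1–30 → 9 + 30 = 39 bp
Sorted largest to smallest: 101, 39, 25, 17, 11 bp.

101, 39, 25, 17, 11 bp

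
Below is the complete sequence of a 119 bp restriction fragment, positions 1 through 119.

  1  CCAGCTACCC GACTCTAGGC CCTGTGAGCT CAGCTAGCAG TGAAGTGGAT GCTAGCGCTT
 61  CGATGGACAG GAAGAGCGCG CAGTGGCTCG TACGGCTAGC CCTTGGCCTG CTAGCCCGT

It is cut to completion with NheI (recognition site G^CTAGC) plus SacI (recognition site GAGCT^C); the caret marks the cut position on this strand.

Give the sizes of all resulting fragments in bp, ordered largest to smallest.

NheI sites (GCTAGC) start at positions 33, 51, 95, 110.
NheI cuts after the first base of each site, so after positions 33, 51, 95, 110.
The SacI site (GAGCTC) starts at position 26.
SacI cuts after base 5 of each site (before the last base), so after position 30.
Combined cut positions: 30, 33, 51, 95, 110.
Linear molecule, 5 cuts → 6 fragments:
  1–30 → 30 bp
  31–33 → 3 bp
  34–51 → 18 bp
  52–95 → 44 bp
  96–110 → 15 bp
  111–119 → 9 bp
Sorted largest to smallest: 44, 30, 18, 15, 9, 3 bp.

44, 30, 18, 15, 9, 3 bp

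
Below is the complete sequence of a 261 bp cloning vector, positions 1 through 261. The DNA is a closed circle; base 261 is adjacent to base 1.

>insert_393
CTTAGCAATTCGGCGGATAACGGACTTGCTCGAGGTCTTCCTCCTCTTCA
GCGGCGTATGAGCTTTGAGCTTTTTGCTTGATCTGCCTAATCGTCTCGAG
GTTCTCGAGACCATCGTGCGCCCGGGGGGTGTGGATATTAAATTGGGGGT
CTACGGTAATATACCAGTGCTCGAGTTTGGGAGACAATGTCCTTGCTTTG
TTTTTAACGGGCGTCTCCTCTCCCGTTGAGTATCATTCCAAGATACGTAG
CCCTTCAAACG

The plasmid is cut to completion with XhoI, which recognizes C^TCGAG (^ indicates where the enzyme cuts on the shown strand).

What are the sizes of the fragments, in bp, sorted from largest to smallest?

XhoI sites (CTCGAG) start at positions 29, 95, 104, 170.
XhoI cuts after the first base of each site, so after positions 29, 95, 104, 170.
Circular molecule, 4 cuts → 4 fragments:
  30–95 → 66 bp
  96–104 → 9 bp
  105–170 → 66 bp
  171–261 then 1–29 → 91 + 29 = 120 bp
Sorted largest to smallest: 120, 66, 66, 9 bp.

120, 66, 66, 9 bp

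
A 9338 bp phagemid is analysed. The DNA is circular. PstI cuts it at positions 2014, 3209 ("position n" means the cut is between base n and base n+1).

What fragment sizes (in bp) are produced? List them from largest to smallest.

Circular molecule, 2 cuts → 2 fragments:
  3209 − 2014 = 1195 bp
  wrap: 9338 − 3209 + 2014 = 8143 bp
Sorted largest to smallest: 8143, 1195 bp.

8143, 1195 bp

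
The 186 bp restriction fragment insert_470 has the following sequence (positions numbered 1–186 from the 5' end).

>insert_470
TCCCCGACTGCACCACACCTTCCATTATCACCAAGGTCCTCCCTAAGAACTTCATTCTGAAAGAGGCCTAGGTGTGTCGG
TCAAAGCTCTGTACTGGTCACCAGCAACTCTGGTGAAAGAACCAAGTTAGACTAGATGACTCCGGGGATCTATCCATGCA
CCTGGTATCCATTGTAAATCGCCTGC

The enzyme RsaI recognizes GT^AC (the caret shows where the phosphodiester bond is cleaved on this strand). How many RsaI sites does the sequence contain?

GTAC occurs starting at position 91.
RsaI cuts at 1 site.

1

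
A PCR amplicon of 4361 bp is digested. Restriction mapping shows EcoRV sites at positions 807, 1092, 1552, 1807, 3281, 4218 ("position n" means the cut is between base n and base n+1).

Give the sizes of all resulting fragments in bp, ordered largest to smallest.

Linear molecule, 6 cuts → 7 fragments:
  807 − 0 = 807 bp
  1092 − 807 = 285 bp
  1552 − 1092 = 460 bp
  1807 − 1552 = 255 bp
  3281 − 1807 = 1474 bp
  4218 − 3281 = 937 bp
  4361 − 4218 = 143 bp
Sorted largest to smallest: 1474, 937, 807, 460, 285, 255, 143 bp.

1474, 937, 807, 460, 285, 255, 143 bp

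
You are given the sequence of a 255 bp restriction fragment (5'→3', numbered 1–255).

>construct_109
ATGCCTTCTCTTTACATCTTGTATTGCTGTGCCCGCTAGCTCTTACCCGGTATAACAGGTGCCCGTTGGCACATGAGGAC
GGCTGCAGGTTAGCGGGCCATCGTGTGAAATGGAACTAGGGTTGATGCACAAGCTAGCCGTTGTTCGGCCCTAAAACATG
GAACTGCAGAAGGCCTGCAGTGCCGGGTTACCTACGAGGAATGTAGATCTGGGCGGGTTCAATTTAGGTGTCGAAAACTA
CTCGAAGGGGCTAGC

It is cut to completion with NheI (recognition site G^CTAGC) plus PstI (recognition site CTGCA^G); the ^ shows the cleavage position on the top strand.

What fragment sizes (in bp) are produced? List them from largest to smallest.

NheI sites (GCTAGC) start at positions 35, 133, 250.
NheI cuts after the first base of each site, so after positions 35, 133, 250.
PstI sites (CTGCAG) start at positions 83, 164, 175.
PstI cuts after base 5 of each site (before the last base), so after positions 87, 168, 179.
Combined cut positions: 35, 87, 133, 168, 179, 250.
Linear molecule, 6 cuts → 7 fragments:
  1–35 → 35 bp
  36–87 → 52 bp
  88–133 → 46 bp
  134–168 → 35 bp
  169–179 → 11 bp
  180–250 → 71 bp
  251–255 → 5 bp
Sorted largest to smallest: 71, 52, 46, 35, 35, 11, 5 bp.

71, 52, 46, 35, 35, 11, 5 bp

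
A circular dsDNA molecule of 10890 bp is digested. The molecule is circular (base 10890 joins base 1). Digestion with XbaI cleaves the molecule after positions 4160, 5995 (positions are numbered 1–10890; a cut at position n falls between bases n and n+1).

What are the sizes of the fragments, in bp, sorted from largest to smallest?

Circular molecule, 2 cuts → 2 fragments:
  5995 − 4160 = 1835 bp
  wrap: 10890 − 5995 + 4160 = 9055 bp
Sorted largest to smallest: 9055, 1835 bp.

9055, 1835 bp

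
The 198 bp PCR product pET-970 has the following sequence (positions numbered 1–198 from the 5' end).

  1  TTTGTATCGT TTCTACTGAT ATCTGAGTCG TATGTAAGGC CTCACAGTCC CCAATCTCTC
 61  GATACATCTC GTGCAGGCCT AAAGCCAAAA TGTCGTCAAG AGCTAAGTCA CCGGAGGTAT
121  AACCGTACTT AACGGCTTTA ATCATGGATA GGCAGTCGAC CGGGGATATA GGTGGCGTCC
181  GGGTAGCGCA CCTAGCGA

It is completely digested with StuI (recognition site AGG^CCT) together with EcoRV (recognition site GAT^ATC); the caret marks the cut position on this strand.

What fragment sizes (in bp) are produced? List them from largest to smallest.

121, 38, 20, 19 bp

StuI sites (AGGCCT) start at positions 37, 75.
StuI cuts after base 3 of each site, so after positions 39, 77.
The EcoRV site (GATATC) starts at position 18.
EcoRV cuts after base 3 of each site, so after position 20.
Combined cut positions: 20, 39, 77.
Linear molecule, 3 cuts → 4 fragments:
  1–20 → 20 bp
  21–39 → 19 bp
  40–77 → 38 bp
  78–198 → 121 bp
Sorted largest to smallest: 121, 38, 20, 19 bp.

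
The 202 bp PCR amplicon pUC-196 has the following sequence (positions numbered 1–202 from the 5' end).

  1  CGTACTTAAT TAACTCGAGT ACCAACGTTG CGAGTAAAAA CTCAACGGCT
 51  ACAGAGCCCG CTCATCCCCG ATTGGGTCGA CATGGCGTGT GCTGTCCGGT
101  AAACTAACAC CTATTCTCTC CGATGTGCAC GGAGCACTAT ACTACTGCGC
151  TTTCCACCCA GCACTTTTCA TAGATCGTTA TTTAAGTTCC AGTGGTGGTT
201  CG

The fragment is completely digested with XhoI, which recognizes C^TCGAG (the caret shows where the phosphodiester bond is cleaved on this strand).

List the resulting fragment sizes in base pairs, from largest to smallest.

The XhoI site (CTCGAG) starts at position 14.
XhoI cuts after the first base of each site, so after position 14.
Linear molecule, 1 cut → 2 fragments:
  1–14 → 14 bp
  15–202 → 188 bp
Sorted largest to smallest: 188, 14 bp.

188, 14 bp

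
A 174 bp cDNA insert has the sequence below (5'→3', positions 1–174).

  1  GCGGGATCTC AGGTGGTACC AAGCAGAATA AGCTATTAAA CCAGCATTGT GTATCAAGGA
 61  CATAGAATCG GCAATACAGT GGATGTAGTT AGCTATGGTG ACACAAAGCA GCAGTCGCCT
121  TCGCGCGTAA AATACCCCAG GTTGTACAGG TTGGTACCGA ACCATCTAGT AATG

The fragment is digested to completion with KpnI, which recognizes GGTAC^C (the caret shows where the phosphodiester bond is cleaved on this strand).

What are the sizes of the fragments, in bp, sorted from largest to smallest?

KpnI sites (GGTACC) start at positions 15, 153.
KpnI cuts after base 5 of each site (before the last base), so after positions 19, 157.
Linear molecule, 2 cuts → 3 fragments:
  1–19 → 19 bp
  20–157 → 138 bp
  158–174 → 17 bp
Sorted largest to smallest: 138, 19, 17 bp.

138, 19, 17 bp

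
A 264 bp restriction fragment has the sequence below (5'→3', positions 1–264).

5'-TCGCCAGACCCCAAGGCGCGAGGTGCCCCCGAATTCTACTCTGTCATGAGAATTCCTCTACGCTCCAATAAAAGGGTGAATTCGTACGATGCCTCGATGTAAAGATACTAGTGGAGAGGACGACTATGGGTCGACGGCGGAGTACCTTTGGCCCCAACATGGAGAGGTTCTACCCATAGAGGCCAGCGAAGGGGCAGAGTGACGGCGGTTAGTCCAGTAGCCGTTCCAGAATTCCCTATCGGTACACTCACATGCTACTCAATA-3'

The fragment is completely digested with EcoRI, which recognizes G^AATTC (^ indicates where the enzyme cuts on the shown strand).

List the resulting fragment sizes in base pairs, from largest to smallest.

151, 35, 31, 28, 19 bp

EcoRI sites (GAATTC) start at positions 31, 50, 78, 229.
EcoRI cuts after the first base of each site, so after positions 31, 50, 78, 229.
Linear molecule, 4 cuts → 5 fragments:
  1–31 → 31 bp
  32–50 → 19 bp
  51–78 → 28 bp
  79–229 → 151 bp
  230–264 → 35 bp
Sorted largest to smallest: 151, 35, 31, 28, 19 bp.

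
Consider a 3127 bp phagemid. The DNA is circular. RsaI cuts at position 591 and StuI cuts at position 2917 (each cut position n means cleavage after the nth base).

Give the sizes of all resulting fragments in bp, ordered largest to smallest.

2326, 801 bp

Combined cut positions (sorted): 591, 2917.
Circular molecule, 2 cuts → 2 fragments:
  2917 − 591 = 2326 bp
  wrap: 3127 − 2917 + 591 = 801 bp
Sorted largest to smallest: 2326, 801 bp.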